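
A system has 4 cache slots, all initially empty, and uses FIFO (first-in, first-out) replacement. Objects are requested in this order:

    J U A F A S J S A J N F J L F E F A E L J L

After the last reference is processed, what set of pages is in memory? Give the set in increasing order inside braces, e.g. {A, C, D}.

{A, E, J, L}

J → fault, frames [J]
U → fault, frames [J, U]
A → fault, frames [J, U, A]
F → fault, frames [J, U, A, F]
A → hit
S → fault, evict J, frames [U, A, F, S]
J → fault, evict U, frames [A, F, S, J]
S → hit
A → hit
J → hit
N → fault, evict A, frames [F, S, J, N]
F → hit
J → hit
L → fault, evict F, frames [S, J, N, L]
F → fault, evict S, frames [J, N, L, F]
E → fault, evict J, frames [N, L, F, E]
F → hit
A → fault, evict N, frames [L, F, E, A]
E → hit
L → hit
J → fault, evict L, frames [F, E, A, J]
L → fault, evict F, frames [E, A, J, L]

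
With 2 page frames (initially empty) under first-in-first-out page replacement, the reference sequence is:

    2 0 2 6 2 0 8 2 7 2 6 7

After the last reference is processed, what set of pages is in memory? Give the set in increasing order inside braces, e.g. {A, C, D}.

{6, 7}

2: miss, frames {2}
0: miss, frames {2,0}
2: hit
6: miss, evict 2, frames {0,6}
2: miss, evict 0, frames {6,2}
0: miss, evict 6, frames {2,0}
8: miss, evict 2, frames {0,8}
2: miss, evict 0, frames {8,2}
7: miss, evict 8, frames {2,7}
2: hit
6: miss, evict 2, frames {7,6}
7: hit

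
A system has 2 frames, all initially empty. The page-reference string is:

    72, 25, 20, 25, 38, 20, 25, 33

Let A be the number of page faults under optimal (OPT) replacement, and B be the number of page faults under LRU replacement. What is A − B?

Under OPT: F F F . F . F F → 6 faults.
Under LRU: F F F . F F F F → 7 faults.
A − B = 6 − 7 = -1.

-1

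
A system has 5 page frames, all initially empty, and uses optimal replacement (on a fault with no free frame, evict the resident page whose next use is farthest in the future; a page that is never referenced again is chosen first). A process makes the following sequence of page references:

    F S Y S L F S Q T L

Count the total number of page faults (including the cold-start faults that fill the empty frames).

6

F: miss, frames {F}
S: miss, frames {F,S}
Y: miss, frames {F,S,Y}
S: hit
L: miss, frames {F,S,Y,L}
F: hit
S: hit
Q: miss, frames {F,S,Y,L,Q}
T: miss, evict Q, frames {F,S,Y,L,T}
L: hit
Page faults: 6.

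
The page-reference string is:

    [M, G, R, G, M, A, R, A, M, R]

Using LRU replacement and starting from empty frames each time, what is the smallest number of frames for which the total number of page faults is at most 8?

f=1: 10 faults
f=2: 8 faults
f=3: 5 faults
f=4: 4 faults
Smallest f with faults ≤ 8 is 2.

2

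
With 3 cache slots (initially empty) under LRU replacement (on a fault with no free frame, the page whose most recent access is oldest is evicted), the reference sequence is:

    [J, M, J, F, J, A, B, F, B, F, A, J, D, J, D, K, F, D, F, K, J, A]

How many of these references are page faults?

12

J: miss, frames (J)
M: miss, frames (J M)
J: hit
F: miss, frames (M J F)
J: hit
A: miss, evict M, frames (F J A)
B: miss, evict F, frames (J A B)
F: miss, evict J, frames (A B F)
B: hit
F: hit
A: hit
J: miss, evict B, frames (F A J)
D: miss, evict F, frames (A J D)
J: hit
D: hit
K: miss, evict A, frames (J D K)
F: miss, evict J, frames (D K F)
D: hit
F: hit
K: hit
J: miss, evict D, frames (F K J)
A: miss, evict F, frames (K J A)
Page faults: 12.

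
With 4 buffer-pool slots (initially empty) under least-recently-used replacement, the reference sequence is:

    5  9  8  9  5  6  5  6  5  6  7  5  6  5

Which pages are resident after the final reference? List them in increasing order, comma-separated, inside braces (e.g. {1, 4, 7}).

5 -> miss, frames [5]
9 -> miss, frames [5, 9]
8 -> miss, frames [5, 9, 8]
9 -> hit
5 -> hit
6 -> miss, frames [8, 9, 5, 6]
5 -> hit
6 -> hit
5 -> hit
6 -> hit
7 -> miss, evict 8, frames [9, 5, 6, 7]
5 -> hit
6 -> hit
5 -> hit

{5, 6, 7, 9}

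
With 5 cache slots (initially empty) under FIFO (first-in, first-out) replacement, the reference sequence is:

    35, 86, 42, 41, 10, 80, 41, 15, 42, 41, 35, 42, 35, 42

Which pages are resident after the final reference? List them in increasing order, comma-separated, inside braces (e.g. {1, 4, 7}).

35 → miss, frames (35)
86 → miss, frames (35 86)
42 → miss, frames (35 86 42)
41 → miss, frames (35 86 42 41)
10 → miss, frames (35 86 42 41 10)
80 → miss, evict 35, frames (86 42 41 10 80)
41 → hit
15 → miss, evict 86, frames (42 41 10 80 15)
42 → hit
41 → hit
35 → miss, evict 42, frames (41 10 80 15 35)
42 → miss, evict 41, frames (10 80 15 35 42)
35 → hit
42 → hit

{10, 15, 35, 42, 80}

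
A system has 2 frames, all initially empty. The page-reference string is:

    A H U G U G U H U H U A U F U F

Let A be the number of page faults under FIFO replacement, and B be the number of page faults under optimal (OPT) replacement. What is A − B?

Under FIFO: F F F F . . . F F . . F . F F . → 9 faults.
Under OPT: F F F F . . . F . . . F . F . . → 7 faults.
A − B = 9 − 7 = 2.

2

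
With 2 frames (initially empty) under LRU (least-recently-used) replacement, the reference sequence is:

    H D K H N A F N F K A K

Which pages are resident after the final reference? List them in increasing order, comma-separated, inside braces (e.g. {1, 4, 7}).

H → miss, frames [H]
D → miss, frames [H, D]
K → miss, evict H, frames [D, K]
H → miss, evict D, frames [K, H]
N → miss, evict K, frames [H, N]
A → miss, evict H, frames [N, A]
F → miss, evict N, frames [A, F]
N → miss, evict A, frames [F, N]
F → hit
K → miss, evict N, frames [F, K]
A → miss, evict F, frames [K, A]
K → hit

{A, K}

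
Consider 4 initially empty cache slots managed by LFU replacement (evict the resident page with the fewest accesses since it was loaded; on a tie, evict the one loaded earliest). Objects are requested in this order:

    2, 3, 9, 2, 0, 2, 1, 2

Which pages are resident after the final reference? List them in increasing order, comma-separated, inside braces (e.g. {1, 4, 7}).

2 → fault, frames {2}
3 → fault, frames {2,3}
9 → fault, frames {2,3,9}
2 → hit
0 → fault, frames {2,3,9,0}
2 → hit
1 → fault, evict 3, frames {2,9,0,1}
2 → hit

{0, 1, 2, 9}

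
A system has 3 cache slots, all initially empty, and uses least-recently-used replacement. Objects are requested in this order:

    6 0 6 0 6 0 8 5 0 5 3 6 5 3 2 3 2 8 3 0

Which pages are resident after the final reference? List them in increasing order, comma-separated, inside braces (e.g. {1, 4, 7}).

{0, 3, 8}

6: fault, frames [6]
0: fault, frames [6, 0]
6: hit
0: hit
6: hit
0: hit
8: fault, frames [6, 0, 8]
5: fault, evict 6, frames [0, 8, 5]
0: hit
5: hit
3: fault, evict 8, frames [0, 5, 3]
6: fault, evict 0, frames [5, 3, 6]
5: hit
3: hit
2: fault, evict 6, frames [5, 3, 2]
3: hit
2: hit
8: fault, evict 5, frames [3, 2, 8]
3: hit
0: fault, evict 2, frames [8, 3, 0]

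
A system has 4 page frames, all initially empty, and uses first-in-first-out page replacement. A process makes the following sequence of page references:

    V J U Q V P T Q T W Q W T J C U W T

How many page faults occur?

11

V → fault, frames [V]
J → fault, frames [V, J]
U → fault, frames [V, J, U]
Q → fault, frames [V, J, U, Q]
V → hit
P → fault, evict V, frames [J, U, Q, P]
T → fault, evict J, frames [U, Q, P, T]
Q → hit
T → hit
W → fault, evict U, frames [Q, P, T, W]
Q → hit
W → hit
T → hit
J → fault, evict Q, frames [P, T, W, J]
C → fault, evict P, frames [T, W, J, C]
U → fault, evict T, frames [W, J, C, U]
W → hit
T → fault, evict W, frames [J, C, U, T]
Page faults: 11.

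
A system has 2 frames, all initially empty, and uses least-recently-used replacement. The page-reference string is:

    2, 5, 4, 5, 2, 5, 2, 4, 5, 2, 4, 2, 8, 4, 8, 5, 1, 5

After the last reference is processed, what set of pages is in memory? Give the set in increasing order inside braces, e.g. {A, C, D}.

{1, 5}

2 -> fault, frames (2)
5 -> fault, frames (2 5)
4 -> fault, evict 2, frames (5 4)
5 -> hit
2 -> fault, evict 4, frames (5 2)
5 -> hit
2 -> hit
4 -> fault, evict 5, frames (2 4)
5 -> fault, evict 2, frames (4 5)
2 -> fault, evict 4, frames (5 2)
4 -> fault, evict 5, frames (2 4)
2 -> hit
8 -> fault, evict 4, frames (2 8)
4 -> fault, evict 2, frames (8 4)
8 -> hit
5 -> fault, evict 4, frames (8 5)
1 -> fault, evict 8, frames (5 1)
5 -> hit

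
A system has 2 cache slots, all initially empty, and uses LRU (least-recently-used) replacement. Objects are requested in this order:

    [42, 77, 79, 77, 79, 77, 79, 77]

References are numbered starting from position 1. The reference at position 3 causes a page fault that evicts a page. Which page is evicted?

pos 1: 42 -> fault, frames [42]
pos 2: 77 -> fault, frames [42, 77]
pos 3: 79 -> fault, evict 42, frames [77, 79]
At position 3, page 42 is evicted.

42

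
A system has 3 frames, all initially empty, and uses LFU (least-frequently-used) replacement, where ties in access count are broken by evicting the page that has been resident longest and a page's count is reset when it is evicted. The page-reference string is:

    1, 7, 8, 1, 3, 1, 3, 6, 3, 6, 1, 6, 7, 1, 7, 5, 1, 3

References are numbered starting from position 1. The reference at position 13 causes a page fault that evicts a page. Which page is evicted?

pos 1: 1: fault, frames (1)
pos 2: 7: fault, frames (1 7)
pos 3: 8: fault, frames (1 7 8)
pos 4: 1: hit
pos 5: 3: fault, evict 7, frames (1 8 3)
pos 6: 1: hit
pos 7: 3: hit
pos 8: 6: fault, evict 8, frames (1 3 6)
pos 9: 3: hit
pos 10: 6: hit
pos 11: 1: hit
pos 12: 6: hit
pos 13: 7: fault, evict 3, frames (1 6 7)
At position 13, page 3 is evicted.

3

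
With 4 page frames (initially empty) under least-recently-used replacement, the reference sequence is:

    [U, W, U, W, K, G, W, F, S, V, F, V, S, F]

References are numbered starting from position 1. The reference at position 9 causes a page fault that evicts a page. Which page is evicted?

K

pos 1: U → fault, frames (U)
pos 2: W → fault, frames (U W)
pos 3: U → hit
pos 4: W → hit
pos 5: K → fault, frames (U W K)
pos 6: G → fault, frames (U W K G)
pos 7: W → hit
pos 8: F → fault, evict U, frames (K G W F)
pos 9: S → fault, evict K, frames (G W F S)
At position 9, page K is evicted.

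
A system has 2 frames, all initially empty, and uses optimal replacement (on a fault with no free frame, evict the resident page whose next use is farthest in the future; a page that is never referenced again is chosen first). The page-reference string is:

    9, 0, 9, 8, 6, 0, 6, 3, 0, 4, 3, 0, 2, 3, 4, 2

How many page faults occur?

9: miss, frames (9)
0: miss, frames (9 0)
9: hit
8: miss, evict 9, frames (0 8)
6: miss, evict 8, frames (0 6)
0: hit
6: hit
3: miss, evict 6, frames (0 3)
0: hit
4: miss, evict 0, frames (3 4)
3: hit
0: miss, evict 4, frames (3 0)
2: miss, evict 0, frames (3 2)
3: hit
4: miss, evict 3, frames (2 4)
2: hit
Page faults: 9.

9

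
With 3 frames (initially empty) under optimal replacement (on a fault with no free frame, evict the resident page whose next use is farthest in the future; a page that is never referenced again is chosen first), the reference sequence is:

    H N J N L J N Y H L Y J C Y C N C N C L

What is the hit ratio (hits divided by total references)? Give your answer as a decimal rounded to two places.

0.55

H → fault, frames (H)
N → fault, frames (H N)
J → fault, frames (H N J)
N → hit
L → fault, evict H, frames (N J L)
J → hit
N → hit
Y → fault, evict N, frames (J L Y)
H → fault, evict J, frames (L Y H)
L → hit
Y → hit
J → fault, evict H, frames (L Y J)
C → fault, evict J, frames (L Y C)
Y → hit
C → hit
N → fault, evict Y, frames (L C N)
C → hit
N → hit
C → hit
L → hit
Hits: 11 of 20 references → 11/20 = 0.5500.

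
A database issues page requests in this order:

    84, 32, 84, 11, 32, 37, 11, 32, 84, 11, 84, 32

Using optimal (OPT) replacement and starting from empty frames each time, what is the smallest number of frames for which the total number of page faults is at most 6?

3

f=1: 12 faults
f=2: 7 faults
f=3: 5 faults
f=4: 4 faults
Smallest f with faults ≤ 6 is 3.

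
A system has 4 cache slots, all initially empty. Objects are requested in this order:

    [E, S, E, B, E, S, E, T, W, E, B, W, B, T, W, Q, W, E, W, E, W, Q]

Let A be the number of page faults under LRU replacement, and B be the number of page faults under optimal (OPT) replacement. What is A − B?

2

Under LRU: F F . F . . . F F . F . . . . F . F . . . . → 8 faults.
Under OPT: F F . F . . . F F . . . . . . F . . . . . . → 6 faults.
A − B = 8 − 6 = 2.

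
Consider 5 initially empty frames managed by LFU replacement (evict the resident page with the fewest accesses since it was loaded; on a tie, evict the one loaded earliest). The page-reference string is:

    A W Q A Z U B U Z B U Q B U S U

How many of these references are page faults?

7

A: miss, frames [A]
W: miss, frames [A, W]
Q: miss, frames [A, W, Q]
A: hit
Z: miss, frames [A, W, Q, Z]
U: miss, frames [A, W, Q, Z, U]
B: miss, evict W, frames [A, Q, Z, U, B]
U: hit
Z: hit
B: hit
U: hit
Q: hit
B: hit
U: hit
S: miss, evict A, frames [Q, Z, U, B, S]
U: hit
Page faults: 7.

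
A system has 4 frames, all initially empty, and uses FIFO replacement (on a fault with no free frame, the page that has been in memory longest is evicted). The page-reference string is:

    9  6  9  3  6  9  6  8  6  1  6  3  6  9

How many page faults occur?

9: fault, frames (9)
6: fault, frames (9 6)
9: hit
3: fault, frames (9 6 3)
6: hit
9: hit
6: hit
8: fault, frames (9 6 3 8)
6: hit
1: fault, evict 9, frames (6 3 8 1)
6: hit
3: hit
6: hit
9: fault, evict 6, frames (3 8 1 9)
Page faults: 6.

6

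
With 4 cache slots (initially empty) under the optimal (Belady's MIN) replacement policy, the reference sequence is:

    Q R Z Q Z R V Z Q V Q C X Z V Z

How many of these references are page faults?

6

Q → miss, frames [Q]
R → miss, frames [Q, R]
Z → miss, frames [Q, R, Z]
Q → hit
Z → hit
R → hit
V → miss, frames [Q, R, Z, V]
Z → hit
Q → hit
V → hit
Q → hit
C → miss, evict R, frames [Q, Z, V, C]
X → miss, evict C, frames [Q, Z, V, X]
Z → hit
V → hit
Z → hit
Page faults: 6.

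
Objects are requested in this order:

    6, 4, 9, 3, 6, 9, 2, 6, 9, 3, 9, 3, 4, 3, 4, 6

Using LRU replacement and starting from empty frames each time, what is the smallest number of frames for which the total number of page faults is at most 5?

5

f=1: 16 faults
f=2: 12 faults
f=3: 9 faults
f=4: 6 faults
f=5: 5 faults
Smallest f with faults ≤ 5 is 5.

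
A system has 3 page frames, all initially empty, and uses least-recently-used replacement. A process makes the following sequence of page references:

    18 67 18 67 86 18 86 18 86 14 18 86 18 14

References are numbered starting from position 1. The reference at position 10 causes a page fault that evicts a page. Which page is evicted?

67

pos 1: 18 -> fault, frames [18]
pos 2: 67 -> fault, frames [18, 67]
pos 3: 18 -> hit
pos 4: 67 -> hit
pos 5: 86 -> fault, frames [18, 67, 86]
pos 6: 18 -> hit
pos 7: 86 -> hit
pos 8: 18 -> hit
pos 9: 86 -> hit
pos 10: 14 -> fault, evict 67, frames [18, 86, 14]
At position 10, page 67 is evicted.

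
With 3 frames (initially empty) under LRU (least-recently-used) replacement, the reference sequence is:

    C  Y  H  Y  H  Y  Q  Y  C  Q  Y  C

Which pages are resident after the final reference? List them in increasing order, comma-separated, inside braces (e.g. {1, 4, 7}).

{C, Q, Y}

C → fault, frames {C}
Y → fault, frames {C,Y}
H → fault, frames {C,Y,H}
Y → hit
H → hit
Y → hit
Q → fault, evict C, frames {H,Y,Q}
Y → hit
C → fault, evict H, frames {Q,Y,C}
Q → hit
Y → hit
C → hit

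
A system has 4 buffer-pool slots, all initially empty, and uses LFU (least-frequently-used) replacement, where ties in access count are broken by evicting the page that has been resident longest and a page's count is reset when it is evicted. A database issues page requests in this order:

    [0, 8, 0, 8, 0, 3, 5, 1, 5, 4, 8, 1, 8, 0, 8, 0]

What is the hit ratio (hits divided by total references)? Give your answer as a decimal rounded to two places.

0.56

0 → miss, frames [0]
8 → miss, frames [0, 8]
0 → hit
8 → hit
0 → hit
3 → miss, frames [0, 8, 3]
5 → miss, frames [0, 8, 3, 5]
1 → miss, evict 3, frames [0, 8, 5, 1]
5 → hit
4 → miss, evict 1, frames [0, 8, 5, 4]
8 → hit
1 → miss, evict 4, frames [0, 8, 5, 1]
8 → hit
0 → hit
8 → hit
0 → hit
Hits: 9 of 16 references → 9/16 = 0.5625.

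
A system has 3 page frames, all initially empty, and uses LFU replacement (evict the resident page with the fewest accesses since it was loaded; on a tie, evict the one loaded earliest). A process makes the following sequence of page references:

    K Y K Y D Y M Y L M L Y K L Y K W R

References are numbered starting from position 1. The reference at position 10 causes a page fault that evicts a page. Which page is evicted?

L

pos 1: K → miss, frames [K]
pos 2: Y → miss, frames [K, Y]
pos 3: K → hit
pos 4: Y → hit
pos 5: D → miss, frames [K, Y, D]
pos 6: Y → hit
pos 7: M → miss, evict D, frames [K, Y, M]
pos 8: Y → hit
pos 9: L → miss, evict M, frames [K, Y, L]
pos 10: M → miss, evict L, frames [K, Y, M]
At position 10, page L is evicted.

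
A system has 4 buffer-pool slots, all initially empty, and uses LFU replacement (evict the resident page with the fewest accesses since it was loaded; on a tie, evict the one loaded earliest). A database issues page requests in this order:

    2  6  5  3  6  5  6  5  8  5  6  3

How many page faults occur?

2 → miss, frames {2}
6 → miss, frames {2,6}
5 → miss, frames {2,6,5}
3 → miss, frames {2,6,5,3}
6 → hit
5 → hit
6 → hit
5 → hit
8 → miss, evict 2, frames {6,5,3,8}
5 → hit
6 → hit
3 → hit
Page faults: 5.

5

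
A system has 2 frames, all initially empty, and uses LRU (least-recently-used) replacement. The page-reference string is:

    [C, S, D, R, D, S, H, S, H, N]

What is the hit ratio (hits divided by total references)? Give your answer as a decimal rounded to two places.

C -> miss, frames {C}
S -> miss, frames {C,S}
D -> miss, evict C, frames {S,D}
R -> miss, evict S, frames {D,R}
D -> hit
S -> miss, evict R, frames {D,S}
H -> miss, evict D, frames {S,H}
S -> hit
H -> hit
N -> miss, evict S, frames {H,N}
Hits: 3 of 10 references → 3/10 = 0.3000.

0.30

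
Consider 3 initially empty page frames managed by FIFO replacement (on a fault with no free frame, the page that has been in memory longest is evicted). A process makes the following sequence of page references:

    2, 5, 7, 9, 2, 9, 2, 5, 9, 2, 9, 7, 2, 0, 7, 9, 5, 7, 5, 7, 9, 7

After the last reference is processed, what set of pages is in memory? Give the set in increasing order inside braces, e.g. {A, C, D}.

{5, 7, 9}

2 -> fault, frames [2]
5 -> fault, frames [2, 5]
7 -> fault, frames [2, 5, 7]
9 -> fault, evict 2, frames [5, 7, 9]
2 -> fault, evict 5, frames [7, 9, 2]
9 -> hit
2 -> hit
5 -> fault, evict 7, frames [9, 2, 5]
9 -> hit
2 -> hit
9 -> hit
7 -> fault, evict 9, frames [2, 5, 7]
2 -> hit
0 -> fault, evict 2, frames [5, 7, 0]
7 -> hit
9 -> fault, evict 5, frames [7, 0, 9]
5 -> fault, evict 7, frames [0, 9, 5]
7 -> fault, evict 0, frames [9, 5, 7]
5 -> hit
7 -> hit
9 -> hit
7 -> hit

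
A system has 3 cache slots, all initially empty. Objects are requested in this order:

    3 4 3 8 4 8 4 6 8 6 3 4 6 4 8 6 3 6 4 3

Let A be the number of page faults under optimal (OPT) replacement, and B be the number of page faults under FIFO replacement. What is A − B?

Under OPT: F F . F . . . F . . . F . . . . F . . . → 6 faults.
Under FIFO: F F . F . . . F . . F F . . F F F . F . → 10 faults.
A − B = 6 − 10 = -4.

-4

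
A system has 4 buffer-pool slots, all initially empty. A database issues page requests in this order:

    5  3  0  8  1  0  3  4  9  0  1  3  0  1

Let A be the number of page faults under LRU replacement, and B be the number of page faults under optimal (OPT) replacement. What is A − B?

2

Under LRU: F F F F F . . F F . F F . . → 9 faults.
Under OPT: F F F F F . . F F . . . . . → 7 faults.
A − B = 9 − 7 = 2.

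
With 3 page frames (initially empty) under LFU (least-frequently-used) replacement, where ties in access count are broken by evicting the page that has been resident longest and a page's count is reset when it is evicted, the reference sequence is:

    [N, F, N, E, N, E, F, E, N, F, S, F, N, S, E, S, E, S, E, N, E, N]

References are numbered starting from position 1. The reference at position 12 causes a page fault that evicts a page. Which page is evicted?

pos 1: N: miss, frames (N)
pos 2: F: miss, frames (N F)
pos 3: N: hit
pos 4: E: miss, frames (N F E)
pos 5: N: hit
pos 6: E: hit
pos 7: F: hit
pos 8: E: hit
pos 9: N: hit
pos 10: F: hit
pos 11: S: miss, evict F, frames (N E S)
pos 12: F: miss, evict S, frames (N E F)
At position 12, page S is evicted.

S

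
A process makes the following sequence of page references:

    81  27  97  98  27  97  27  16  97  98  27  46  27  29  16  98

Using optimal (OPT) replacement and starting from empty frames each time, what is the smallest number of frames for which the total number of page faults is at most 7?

f=1: 16 faults
f=2: 12 faults
f=3: 9 faults
f=4: 7 faults
f=5: 7 faults
f=6: 7 faults
f=7: 7 faults
Smallest f with faults ≤ 7 is 4.

4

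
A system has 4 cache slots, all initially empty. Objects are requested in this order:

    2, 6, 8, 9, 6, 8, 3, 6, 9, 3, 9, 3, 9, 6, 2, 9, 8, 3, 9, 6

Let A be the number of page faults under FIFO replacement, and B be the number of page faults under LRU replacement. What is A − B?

Under FIFO: F F F F . . F . . . . . . . F . . . . F → 7 faults.
Under LRU: F F F F . . F . . . . . . . F . F F . F → 9 faults.
A − B = 7 − 9 = -2.

-2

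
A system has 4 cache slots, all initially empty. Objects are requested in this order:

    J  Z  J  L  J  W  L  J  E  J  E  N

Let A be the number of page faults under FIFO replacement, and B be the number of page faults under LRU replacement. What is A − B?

1

Under FIFO: F F . F . F . . F F . F → 7 faults.
Under LRU: F F . F . F . . F . . F → 6 faults.
A − B = 7 − 6 = 1.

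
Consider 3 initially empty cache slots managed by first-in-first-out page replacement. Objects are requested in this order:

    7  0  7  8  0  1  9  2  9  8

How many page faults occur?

7

7 → miss, frames {7}
0 → miss, frames {7,0}
7 → hit
8 → miss, frames {7,0,8}
0 → hit
1 → miss, evict 7, frames {0,8,1}
9 → miss, evict 0, frames {8,1,9}
2 → miss, evict 8, frames {1,9,2}
9 → hit
8 → miss, evict 1, frames {9,2,8}
Page faults: 7.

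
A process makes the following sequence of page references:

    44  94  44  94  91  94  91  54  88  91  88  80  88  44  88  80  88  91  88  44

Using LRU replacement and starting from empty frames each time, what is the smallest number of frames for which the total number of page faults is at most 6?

6

f=1: 20 faults
f=2: 11 faults
f=3: 9 faults
f=4: 7 faults
f=5: 7 faults
f=6: 6 faults
Smallest f with faults ≤ 6 is 6.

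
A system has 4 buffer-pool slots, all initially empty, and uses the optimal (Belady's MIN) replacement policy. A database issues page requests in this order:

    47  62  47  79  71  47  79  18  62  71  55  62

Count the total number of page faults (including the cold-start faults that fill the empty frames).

47: fault, frames (47)
62: fault, frames (47 62)
47: hit
79: fault, frames (47 62 79)
71: fault, frames (47 62 79 71)
47: hit
79: hit
18: fault, evict 79, frames (47 62 71 18)
62: hit
71: hit
55: fault, evict 18, frames (47 62 71 55)
62: hit
Page faults: 6.

6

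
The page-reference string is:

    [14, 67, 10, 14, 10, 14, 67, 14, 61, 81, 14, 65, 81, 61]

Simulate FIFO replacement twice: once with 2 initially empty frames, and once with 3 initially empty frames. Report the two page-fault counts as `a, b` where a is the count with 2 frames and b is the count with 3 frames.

2 frames: F F F F . . F . F F F F F F → 11 faults.
3 frames: F F F . . . . . F F F F . F → 8 faults.
8 < 11: adding a frame reduced faults, as is typical.

11, 8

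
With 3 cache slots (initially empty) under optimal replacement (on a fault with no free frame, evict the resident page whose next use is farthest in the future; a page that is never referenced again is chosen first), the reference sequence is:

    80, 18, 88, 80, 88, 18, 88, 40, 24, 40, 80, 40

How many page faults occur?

80 -> fault, frames (80)
18 -> fault, frames (80 18)
88 -> fault, frames (80 18 88)
80 -> hit
88 -> hit
18 -> hit
88 -> hit
40 -> fault, evict 88, frames (80 18 40)
24 -> fault, evict 18, frames (80 40 24)
40 -> hit
80 -> hit
40 -> hit
Page faults: 5.

5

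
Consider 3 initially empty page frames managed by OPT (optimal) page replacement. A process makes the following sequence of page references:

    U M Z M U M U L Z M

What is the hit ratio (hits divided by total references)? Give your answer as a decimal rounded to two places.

0.60

U → fault, frames (U)
M → fault, frames (U M)
Z → fault, frames (U M Z)
M → hit
U → hit
M → hit
U → hit
L → fault, evict U, frames (M Z L)
Z → hit
M → hit
Hits: 6 of 10 references → 6/10 = 0.6000.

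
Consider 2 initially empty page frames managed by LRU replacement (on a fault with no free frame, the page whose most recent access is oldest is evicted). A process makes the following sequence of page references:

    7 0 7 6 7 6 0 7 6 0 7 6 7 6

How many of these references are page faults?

7: fault, frames (7)
0: fault, frames (7 0)
7: hit
6: fault, evict 0, frames (7 6)
7: hit
6: hit
0: fault, evict 7, frames (6 0)
7: fault, evict 6, frames (0 7)
6: fault, evict 0, frames (7 6)
0: fault, evict 7, frames (6 0)
7: fault, evict 6, frames (0 7)
6: fault, evict 0, frames (7 6)
7: hit
6: hit
Page faults: 9.

9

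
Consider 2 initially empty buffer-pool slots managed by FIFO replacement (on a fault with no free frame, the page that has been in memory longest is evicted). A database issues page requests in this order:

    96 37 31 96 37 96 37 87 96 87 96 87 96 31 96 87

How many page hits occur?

96 -> miss, frames {96}
37 -> miss, frames {96,37}
31 -> miss, evict 96, frames {37,31}
96 -> miss, evict 37, frames {31,96}
37 -> miss, evict 31, frames {96,37}
96 -> hit
37 -> hit
87 -> miss, evict 96, frames {37,87}
96 -> miss, evict 37, frames {87,96}
87 -> hit
96 -> hit
87 -> hit
96 -> hit
31 -> miss, evict 87, frames {96,31}
96 -> hit
87 -> miss, evict 96, frames {31,87}
Hits: 7.

7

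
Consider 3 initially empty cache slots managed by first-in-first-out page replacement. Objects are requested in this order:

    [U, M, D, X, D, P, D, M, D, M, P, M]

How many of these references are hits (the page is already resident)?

5

U → fault, frames {U}
M → fault, frames {U,M}
D → fault, frames {U,M,D}
X → fault, evict U, frames {M,D,X}
D → hit
P → fault, evict M, frames {D,X,P}
D → hit
M → fault, evict D, frames {X,P,M}
D → fault, evict X, frames {P,M,D}
M → hit
P → hit
M → hit
Hits: 5.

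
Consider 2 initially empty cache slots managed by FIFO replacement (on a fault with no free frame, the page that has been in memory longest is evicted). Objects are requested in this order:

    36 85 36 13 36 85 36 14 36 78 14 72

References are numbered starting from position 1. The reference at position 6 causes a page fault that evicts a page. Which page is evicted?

pos 1: 36: fault, frames (36)
pos 2: 85: fault, frames (36 85)
pos 3: 36: hit
pos 4: 13: fault, evict 36, frames (85 13)
pos 5: 36: fault, evict 85, frames (13 36)
pos 6: 85: fault, evict 13, frames (36 85)
At position 6, page 13 is evicted.

13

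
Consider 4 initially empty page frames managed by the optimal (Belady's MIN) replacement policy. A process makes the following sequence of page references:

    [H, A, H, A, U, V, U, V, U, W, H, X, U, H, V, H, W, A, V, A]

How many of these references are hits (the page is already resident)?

12

H: fault, frames {H}
A: fault, frames {H,A}
H: hit
A: hit
U: fault, frames {H,A,U}
V: fault, frames {H,A,U,V}
U: hit
V: hit
U: hit
W: fault, evict A, frames {H,U,V,W}
H: hit
X: fault, evict W, frames {H,U,V,X}
U: hit
H: hit
V: hit
H: hit
W: fault, evict X, frames {H,U,V,W}
A: fault, evict W, frames {H,U,V,A}
V: hit
A: hit
Hits: 12.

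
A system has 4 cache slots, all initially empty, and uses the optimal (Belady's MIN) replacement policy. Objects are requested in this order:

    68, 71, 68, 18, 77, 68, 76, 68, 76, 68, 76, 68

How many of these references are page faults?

68 -> fault, frames (68)
71 -> fault, frames (68 71)
68 -> hit
18 -> fault, frames (68 71 18)
77 -> fault, frames (68 71 18 77)
68 -> hit
76 -> fault, evict 77, frames (68 71 18 76)
68 -> hit
76 -> hit
68 -> hit
76 -> hit
68 -> hit
Page faults: 5.

5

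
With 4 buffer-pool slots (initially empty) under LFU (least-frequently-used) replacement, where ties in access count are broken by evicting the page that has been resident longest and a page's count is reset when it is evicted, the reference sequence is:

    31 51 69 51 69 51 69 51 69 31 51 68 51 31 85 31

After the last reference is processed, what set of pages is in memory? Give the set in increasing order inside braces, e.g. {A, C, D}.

{31, 51, 69, 85}

31: fault, frames [31]
51: fault, frames [31, 51]
69: fault, frames [31, 51, 69]
51: hit
69: hit
51: hit
69: hit
51: hit
69: hit
31: hit
51: hit
68: fault, frames [31, 51, 69, 68]
51: hit
31: hit
85: fault, evict 68, frames [31, 51, 69, 85]
31: hit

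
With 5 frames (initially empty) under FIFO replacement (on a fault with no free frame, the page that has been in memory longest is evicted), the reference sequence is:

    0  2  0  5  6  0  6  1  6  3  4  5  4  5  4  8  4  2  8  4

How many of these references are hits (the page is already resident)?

0: miss, frames [0]
2: miss, frames [0, 2]
0: hit
5: miss, frames [0, 2, 5]
6: miss, frames [0, 2, 5, 6]
0: hit
6: hit
1: miss, frames [0, 2, 5, 6, 1]
6: hit
3: miss, evict 0, frames [2, 5, 6, 1, 3]
4: miss, evict 2, frames [5, 6, 1, 3, 4]
5: hit
4: hit
5: hit
4: hit
8: miss, evict 5, frames [6, 1, 3, 4, 8]
4: hit
2: miss, evict 6, frames [1, 3, 4, 8, 2]
8: hit
4: hit
Hits: 11.

11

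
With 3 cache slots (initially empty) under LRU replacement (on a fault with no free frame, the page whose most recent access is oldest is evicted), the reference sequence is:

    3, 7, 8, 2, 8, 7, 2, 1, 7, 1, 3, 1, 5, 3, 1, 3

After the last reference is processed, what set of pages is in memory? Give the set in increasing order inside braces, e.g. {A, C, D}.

3 → miss, frames (3)
7 → miss, frames (3 7)
8 → miss, frames (3 7 8)
2 → miss, evict 3, frames (7 8 2)
8 → hit
7 → hit
2 → hit
1 → miss, evict 8, frames (7 2 1)
7 → hit
1 → hit
3 → miss, evict 2, frames (7 1 3)
1 → hit
5 → miss, evict 7, frames (3 1 5)
3 → hit
1 → hit
3 → hit

{1, 3, 5}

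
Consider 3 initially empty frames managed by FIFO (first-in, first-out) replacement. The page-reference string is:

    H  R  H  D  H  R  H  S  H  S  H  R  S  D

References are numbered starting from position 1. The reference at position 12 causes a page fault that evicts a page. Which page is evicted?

D

pos 1: H → miss, frames {H}
pos 2: R → miss, frames {H,R}
pos 3: H → hit
pos 4: D → miss, frames {H,R,D}
pos 5: H → hit
pos 6: R → hit
pos 7: H → hit
pos 8: S → miss, evict H, frames {R,D,S}
pos 9: H → miss, evict R, frames {D,S,H}
pos 10: S → hit
pos 11: H → hit
pos 12: R → miss, evict D, frames {S,H,R}
At position 12, page D is evicted.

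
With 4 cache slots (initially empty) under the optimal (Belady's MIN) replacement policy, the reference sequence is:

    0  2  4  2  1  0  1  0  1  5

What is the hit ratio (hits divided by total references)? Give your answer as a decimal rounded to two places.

0.50

0: fault, frames {0}
2: fault, frames {0,2}
4: fault, frames {0,2,4}
2: hit
1: fault, frames {0,2,4,1}
0: hit
1: hit
0: hit
1: hit
5: fault, evict 1, frames {0,2,4,5}
Hits: 5 of 10 references → 5/10 = 0.5000.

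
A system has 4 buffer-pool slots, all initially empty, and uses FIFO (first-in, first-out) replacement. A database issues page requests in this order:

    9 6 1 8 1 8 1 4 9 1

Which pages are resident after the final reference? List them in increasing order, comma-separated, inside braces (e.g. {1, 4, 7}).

{1, 4, 8, 9}

9: miss, frames [9]
6: miss, frames [9, 6]
1: miss, frames [9, 6, 1]
8: miss, frames [9, 6, 1, 8]
1: hit
8: hit
1: hit
4: miss, evict 9, frames [6, 1, 8, 4]
9: miss, evict 6, frames [1, 8, 4, 9]
1: hit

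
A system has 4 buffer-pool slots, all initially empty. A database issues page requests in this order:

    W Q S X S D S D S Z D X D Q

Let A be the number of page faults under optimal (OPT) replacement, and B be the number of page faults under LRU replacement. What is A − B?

-1

Under OPT: F F F F . F . . . F . . . . → 6 faults.
Under LRU: F F F F . F . . . F . . . F → 7 faults.
A − B = 6 − 7 = -1.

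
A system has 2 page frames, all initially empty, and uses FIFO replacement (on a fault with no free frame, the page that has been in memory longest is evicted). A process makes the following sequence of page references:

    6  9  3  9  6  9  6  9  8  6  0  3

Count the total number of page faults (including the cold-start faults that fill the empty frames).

6 -> miss, frames (6)
9 -> miss, frames (6 9)
3 -> miss, evict 6, frames (9 3)
9 -> hit
6 -> miss, evict 9, frames (3 6)
9 -> miss, evict 3, frames (6 9)
6 -> hit
9 -> hit
8 -> miss, evict 6, frames (9 8)
6 -> miss, evict 9, frames (8 6)
0 -> miss, evict 8, frames (6 0)
3 -> miss, evict 6, frames (0 3)
Page faults: 9.

9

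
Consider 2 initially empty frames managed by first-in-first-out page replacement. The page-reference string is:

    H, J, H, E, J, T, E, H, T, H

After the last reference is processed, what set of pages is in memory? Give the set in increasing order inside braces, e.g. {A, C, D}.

{H, T}

H -> miss, frames {H}
J -> miss, frames {H,J}
H -> hit
E -> miss, evict H, frames {J,E}
J -> hit
T -> miss, evict J, frames {E,T}
E -> hit
H -> miss, evict E, frames {T,H}
T -> hit
H -> hit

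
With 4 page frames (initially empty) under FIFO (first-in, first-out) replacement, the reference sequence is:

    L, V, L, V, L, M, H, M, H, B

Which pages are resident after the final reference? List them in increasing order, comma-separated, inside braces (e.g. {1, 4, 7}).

{B, H, M, V}

L: miss, frames [L]
V: miss, frames [L, V]
L: hit
V: hit
L: hit
M: miss, frames [L, V, M]
H: miss, frames [L, V, M, H]
M: hit
H: hit
B: miss, evict L, frames [V, M, H, B]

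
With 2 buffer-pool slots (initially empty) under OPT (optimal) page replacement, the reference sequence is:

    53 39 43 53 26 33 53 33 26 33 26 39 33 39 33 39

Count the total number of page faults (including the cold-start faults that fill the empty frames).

53 → fault, frames [53]
39 → fault, frames [53, 39]
43 → fault, evict 39, frames [53, 43]
53 → hit
26 → fault, evict 43, frames [53, 26]
33 → fault, evict 26, frames [53, 33]
53 → hit
33 → hit
26 → fault, evict 53, frames [33, 26]
33 → hit
26 → hit
39 → fault, evict 26, frames [33, 39]
33 → hit
39 → hit
33 → hit
39 → hit
Page faults: 7.

7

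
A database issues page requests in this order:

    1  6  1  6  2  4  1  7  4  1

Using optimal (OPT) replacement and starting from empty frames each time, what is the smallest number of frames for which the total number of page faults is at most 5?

f=1: 10 faults
f=2: 6 faults
f=3: 5 faults
f=4: 5 faults
f=5: 5 faults
Smallest f with faults ≤ 5 is 3.

3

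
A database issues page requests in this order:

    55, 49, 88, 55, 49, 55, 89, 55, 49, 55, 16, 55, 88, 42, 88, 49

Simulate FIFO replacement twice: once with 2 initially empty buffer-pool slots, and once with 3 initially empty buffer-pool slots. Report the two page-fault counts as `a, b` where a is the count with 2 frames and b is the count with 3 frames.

13, 10

2 frames: F F F F F . F F F . F F F F . F → 13 faults.
3 frames: F F F . . . F F F . F . F F . F → 10 faults.
10 < 13: adding a frame reduced faults, as is typical.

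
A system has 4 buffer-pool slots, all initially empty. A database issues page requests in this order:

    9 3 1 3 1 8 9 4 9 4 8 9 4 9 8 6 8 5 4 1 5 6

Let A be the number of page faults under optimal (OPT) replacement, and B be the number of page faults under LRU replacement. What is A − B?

Under OPT: F F F . . F . F . . . . . . . F . F . . . . → 7 faults.
Under LRU: F F F . . F . F . . . . . . . F . F F F . F → 10 faults.
A − B = 7 − 10 = -3.

-3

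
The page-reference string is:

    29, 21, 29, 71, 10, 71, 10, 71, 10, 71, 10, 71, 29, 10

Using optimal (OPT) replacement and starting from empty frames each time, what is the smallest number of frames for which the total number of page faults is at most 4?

f=1: 14 faults
f=2: 5 faults
f=3: 4 faults
f=4: 4 faults
Smallest f with faults ≤ 4 is 3.

3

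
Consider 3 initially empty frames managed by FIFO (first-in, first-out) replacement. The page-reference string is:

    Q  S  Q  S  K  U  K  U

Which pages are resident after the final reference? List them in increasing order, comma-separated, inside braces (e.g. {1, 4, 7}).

Q -> fault, frames [Q]
S -> fault, frames [Q, S]
Q -> hit
S -> hit
K -> fault, frames [Q, S, K]
U -> fault, evict Q, frames [S, K, U]
K -> hit
U -> hit

{K, S, U}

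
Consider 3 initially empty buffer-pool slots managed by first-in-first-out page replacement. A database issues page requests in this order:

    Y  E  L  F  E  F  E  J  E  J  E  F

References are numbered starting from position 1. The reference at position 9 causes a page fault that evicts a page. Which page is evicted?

L

pos 1: Y: miss, frames [Y]
pos 2: E: miss, frames [Y, E]
pos 3: L: miss, frames [Y, E, L]
pos 4: F: miss, evict Y, frames [E, L, F]
pos 5: E: hit
pos 6: F: hit
pos 7: E: hit
pos 8: J: miss, evict E, frames [L, F, J]
pos 9: E: miss, evict L, frames [F, J, E]
At position 9, page L is evicted.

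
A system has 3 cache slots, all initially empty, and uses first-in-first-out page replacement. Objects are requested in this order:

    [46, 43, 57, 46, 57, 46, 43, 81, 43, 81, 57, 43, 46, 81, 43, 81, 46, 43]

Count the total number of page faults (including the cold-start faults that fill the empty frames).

6

46: miss, frames [46]
43: miss, frames [46, 43]
57: miss, frames [46, 43, 57]
46: hit
57: hit
46: hit
43: hit
81: miss, evict 46, frames [43, 57, 81]
43: hit
81: hit
57: hit
43: hit
46: miss, evict 43, frames [57, 81, 46]
81: hit
43: miss, evict 57, frames [81, 46, 43]
81: hit
46: hit
43: hit
Page faults: 6.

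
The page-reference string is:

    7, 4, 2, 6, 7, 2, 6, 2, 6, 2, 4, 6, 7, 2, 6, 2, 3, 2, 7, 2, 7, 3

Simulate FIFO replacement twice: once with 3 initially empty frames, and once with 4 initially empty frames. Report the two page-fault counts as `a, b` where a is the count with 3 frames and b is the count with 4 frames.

3 frames: F F F F F . . . . . F . . F F . F . F F . . → 11 faults.
4 frames: F F F F . . . . . . . . . . . . F . F . . . → 6 faults.
6 < 11: adding a frame reduced faults, as is typical.

11, 6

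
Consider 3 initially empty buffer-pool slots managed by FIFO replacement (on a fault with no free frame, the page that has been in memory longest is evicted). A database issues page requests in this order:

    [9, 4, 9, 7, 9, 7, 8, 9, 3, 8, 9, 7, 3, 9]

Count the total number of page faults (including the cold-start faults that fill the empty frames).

7

9 -> fault, frames [9]
4 -> fault, frames [9, 4]
9 -> hit
7 -> fault, frames [9, 4, 7]
9 -> hit
7 -> hit
8 -> fault, evict 9, frames [4, 7, 8]
9 -> fault, evict 4, frames [7, 8, 9]
3 -> fault, evict 7, frames [8, 9, 3]
8 -> hit
9 -> hit
7 -> fault, evict 8, frames [9, 3, 7]
3 -> hit
9 -> hit
Page faults: 7.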